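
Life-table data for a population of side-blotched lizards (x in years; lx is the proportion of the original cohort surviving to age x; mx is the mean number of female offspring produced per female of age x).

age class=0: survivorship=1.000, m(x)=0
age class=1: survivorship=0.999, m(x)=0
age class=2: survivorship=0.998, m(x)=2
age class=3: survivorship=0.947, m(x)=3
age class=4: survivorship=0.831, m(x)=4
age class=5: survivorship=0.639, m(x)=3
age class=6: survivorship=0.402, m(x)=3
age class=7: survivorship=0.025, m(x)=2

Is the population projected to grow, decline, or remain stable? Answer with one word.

growing

R0 = Σ lx·mx = 0 + 0 + 1.996 + 2.841 + 3.324 + 1.917 + 1.206 + 0.05 = 11.334
R0 > 1, so the population is growing.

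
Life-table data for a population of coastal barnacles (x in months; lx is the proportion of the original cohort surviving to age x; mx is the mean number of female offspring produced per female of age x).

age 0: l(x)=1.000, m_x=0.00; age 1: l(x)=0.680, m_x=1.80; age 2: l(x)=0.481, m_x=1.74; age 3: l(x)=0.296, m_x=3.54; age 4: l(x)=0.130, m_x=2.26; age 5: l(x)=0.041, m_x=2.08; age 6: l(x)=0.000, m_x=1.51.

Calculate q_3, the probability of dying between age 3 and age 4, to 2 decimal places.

q_3 = (l_3 − l_4) / l_3 = (0.296 − 0.13) / 0.296
     = 0.166 / 0.296 = 0.560811… → 0.56

0.56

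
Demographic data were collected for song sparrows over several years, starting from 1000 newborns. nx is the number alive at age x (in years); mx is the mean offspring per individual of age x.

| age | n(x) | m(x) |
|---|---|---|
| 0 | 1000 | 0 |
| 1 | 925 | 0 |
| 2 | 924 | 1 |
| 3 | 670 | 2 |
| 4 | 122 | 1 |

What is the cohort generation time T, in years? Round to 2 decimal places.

2.66

lx = nx/n0 = nx/1000: 1, 0.925, 0.924, 0.67, 0.122
lx·mx: 0, 0, 0.924, 1.34, 0.122 → R0 = 2.386
x·lx·mx: 0, 0, 1.848, 4.02, 0.488 → Σ = 6.356
T = 6.356 / 2.386 = 2.663873… → 2.66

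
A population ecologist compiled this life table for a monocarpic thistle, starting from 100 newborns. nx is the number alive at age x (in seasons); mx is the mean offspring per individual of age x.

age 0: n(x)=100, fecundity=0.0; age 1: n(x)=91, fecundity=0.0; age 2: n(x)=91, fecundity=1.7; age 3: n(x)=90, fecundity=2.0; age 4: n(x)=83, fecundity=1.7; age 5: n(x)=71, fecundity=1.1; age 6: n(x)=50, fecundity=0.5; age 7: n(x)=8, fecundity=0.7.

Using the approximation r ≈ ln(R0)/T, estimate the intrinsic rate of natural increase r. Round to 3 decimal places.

lx = nx/n0 = nx/100: 1, 0.91, 0.91, 0.9, 0.83, 0.71, 0.5, 0.08
R0 = Σ lx·mx = 0 + 0 + 1.547 + 1.8 + 1.411 + 0.781 + 0.25 + 0.056 = 5.845
Σ x·lx·mx = 19.935; T = 19.935/5.845 = 3.41061…
r ≈ ln(R0)/T = ln(5.845)/3.41061… = 0.51768… → 0.518

0.518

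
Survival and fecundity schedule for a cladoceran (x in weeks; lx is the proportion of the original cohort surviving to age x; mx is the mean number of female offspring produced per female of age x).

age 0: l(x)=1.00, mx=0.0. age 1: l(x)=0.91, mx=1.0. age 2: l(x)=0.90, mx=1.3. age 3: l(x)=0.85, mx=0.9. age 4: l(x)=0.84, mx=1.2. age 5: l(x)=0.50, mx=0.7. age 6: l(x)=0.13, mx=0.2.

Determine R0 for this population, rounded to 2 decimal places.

lx·mx by age: 0, 0.91, 1.17, 0.765, 1.008, 0.35, 0.026
R0 = Σ lx·mx = 4.229 → 4.23

4.23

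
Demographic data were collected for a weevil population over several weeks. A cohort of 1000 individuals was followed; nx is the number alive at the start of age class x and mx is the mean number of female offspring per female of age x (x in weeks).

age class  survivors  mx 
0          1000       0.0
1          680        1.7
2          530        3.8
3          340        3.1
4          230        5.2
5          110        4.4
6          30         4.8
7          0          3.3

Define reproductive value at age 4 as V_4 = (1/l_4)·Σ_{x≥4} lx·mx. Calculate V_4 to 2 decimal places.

7.93

lx = nx/n0 = nx/1000: 1, 0.68, 0.53, 0.34, 0.23, 0.11, 0.03, 0
lx·mx for x ≥ 4: 1.196, 0.484, 0.144, 0 → sum = 1.824
V_4 = 1.824 / l_4 = 1.824 / 0.23 = 7.930435… → 7.93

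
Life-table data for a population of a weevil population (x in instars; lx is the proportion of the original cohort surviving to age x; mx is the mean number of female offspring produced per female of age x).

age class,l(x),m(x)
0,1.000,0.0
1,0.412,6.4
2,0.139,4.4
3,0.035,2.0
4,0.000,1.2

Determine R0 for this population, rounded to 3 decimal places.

lx·mx by age: 0, 2.6368, 0.6116, 0.07, 0
R0 = Σ lx·mx = 3.3184 → 3.318

3.318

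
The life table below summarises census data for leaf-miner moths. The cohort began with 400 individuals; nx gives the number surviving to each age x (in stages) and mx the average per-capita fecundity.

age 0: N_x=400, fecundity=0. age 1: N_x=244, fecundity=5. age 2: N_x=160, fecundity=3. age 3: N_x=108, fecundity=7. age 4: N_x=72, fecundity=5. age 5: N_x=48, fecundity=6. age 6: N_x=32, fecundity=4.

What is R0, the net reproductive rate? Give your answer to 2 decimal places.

lx = nx/n0 = nx/400: 1, 0.61, 0.4, 0.27, 0.18, 0.12, 0.08
lx·mx by age: 0, 3.05, 1.2, 1.89, 0.9, 0.72, 0.32
R0 = Σ lx·mx = 8.08 → 8.08

8.08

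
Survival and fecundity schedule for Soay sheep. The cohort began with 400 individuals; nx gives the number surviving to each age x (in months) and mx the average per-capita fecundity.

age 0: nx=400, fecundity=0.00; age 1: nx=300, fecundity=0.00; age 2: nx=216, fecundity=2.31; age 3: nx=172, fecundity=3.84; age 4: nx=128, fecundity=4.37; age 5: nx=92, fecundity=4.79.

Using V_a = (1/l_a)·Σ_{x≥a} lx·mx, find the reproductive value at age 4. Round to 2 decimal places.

lx = nx/n0 = nx/400: 1, 0.75, 0.54, 0.43, 0.32, 0.23
lx·mx for x ≥ 4: 1.3984, 1.1017 → sum = 2.5001
V_4 = 2.5001 / l_4 = 2.5001 / 0.32 = 7.812813… → 7.81

7.81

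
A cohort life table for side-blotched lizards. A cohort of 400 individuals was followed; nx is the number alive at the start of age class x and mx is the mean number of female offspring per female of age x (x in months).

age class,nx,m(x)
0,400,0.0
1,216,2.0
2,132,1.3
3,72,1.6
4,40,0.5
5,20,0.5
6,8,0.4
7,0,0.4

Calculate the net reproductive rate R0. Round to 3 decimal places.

1.880

lx = nx/n0 = nx/400: 1, 0.54, 0.33, 0.18, 0.1, 0.05, 0.02, 0
lx·mx by age: 0, 1.08, 0.429, 0.288, 0.05, 0.025, 0.008, 0
R0 = Σ lx·mx = 1.88 → 1.880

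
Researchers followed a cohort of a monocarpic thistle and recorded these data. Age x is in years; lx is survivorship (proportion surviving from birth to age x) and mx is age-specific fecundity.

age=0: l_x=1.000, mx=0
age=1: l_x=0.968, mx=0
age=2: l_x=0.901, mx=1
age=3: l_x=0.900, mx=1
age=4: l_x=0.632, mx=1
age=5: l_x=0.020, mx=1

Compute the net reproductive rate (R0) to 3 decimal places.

lx·mx by age: 0, 0, 0.901, 0.9, 0.632, 0.02
R0 = Σ lx·mx = 2.453 → 2.453

2.453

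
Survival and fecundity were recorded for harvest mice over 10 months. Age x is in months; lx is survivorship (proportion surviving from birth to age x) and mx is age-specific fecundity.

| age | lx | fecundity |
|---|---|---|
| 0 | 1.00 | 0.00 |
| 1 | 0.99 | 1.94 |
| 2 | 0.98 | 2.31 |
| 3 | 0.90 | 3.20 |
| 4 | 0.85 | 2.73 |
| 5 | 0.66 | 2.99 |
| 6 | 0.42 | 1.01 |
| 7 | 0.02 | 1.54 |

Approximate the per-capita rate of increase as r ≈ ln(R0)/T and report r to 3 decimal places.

0.788

R0 = Σ lx·mx = 0 + 1.9206 + 2.2638 + 2.88 + 2.3205 + 1.9734 + 0.4242 + 0.0308 = 11.8133
Σ x·lx·mx = 36.998; T = 36.998/11.8133 = 3.13189…
r ≈ ln(R0)/T = ln(11.8133)/3.13189… = 0.78841… → 0.788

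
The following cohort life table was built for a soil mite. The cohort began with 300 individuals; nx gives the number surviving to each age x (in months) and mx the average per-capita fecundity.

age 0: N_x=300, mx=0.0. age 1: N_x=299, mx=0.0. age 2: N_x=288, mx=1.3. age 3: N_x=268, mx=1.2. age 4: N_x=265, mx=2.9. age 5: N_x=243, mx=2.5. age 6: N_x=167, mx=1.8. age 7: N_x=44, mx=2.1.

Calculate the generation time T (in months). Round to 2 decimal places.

4.17

lx = nx/n0 = nx/300: 1, 0.99667…, 0.96, 0.89333…, 0.88333…, 0.81, 0.55667…, 0.14667…
lx·mx: 0, 0, 1.248, 1.072…, 2.561667…, 2.025, 1.002…, 0.308… → R0 = 8.216667…
x·lx·mx: 0, 0, 2.496, 3.216…, 10.246667…, 10.125, 6.012…, 2.156… → Σ = 34.251667…
T = 34.251667… / 8.216667… = 4.16856… → 4.17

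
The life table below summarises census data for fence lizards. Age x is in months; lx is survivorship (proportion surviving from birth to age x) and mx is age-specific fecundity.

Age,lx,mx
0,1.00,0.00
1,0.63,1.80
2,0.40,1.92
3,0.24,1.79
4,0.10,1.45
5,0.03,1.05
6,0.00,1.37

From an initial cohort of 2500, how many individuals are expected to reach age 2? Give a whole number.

Expected survivors = N0 · l_2 = 2500 × 0.40 = 1000 → 1000

1000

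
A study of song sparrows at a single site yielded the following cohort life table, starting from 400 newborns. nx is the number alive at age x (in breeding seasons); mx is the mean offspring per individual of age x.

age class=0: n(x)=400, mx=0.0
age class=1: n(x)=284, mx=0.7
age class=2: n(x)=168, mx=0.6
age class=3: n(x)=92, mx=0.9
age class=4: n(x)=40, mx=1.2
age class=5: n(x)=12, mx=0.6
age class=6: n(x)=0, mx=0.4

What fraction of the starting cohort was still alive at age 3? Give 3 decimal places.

0.230

l_3 = n_3/n_0 = 92/400 = 0.23 → 0.230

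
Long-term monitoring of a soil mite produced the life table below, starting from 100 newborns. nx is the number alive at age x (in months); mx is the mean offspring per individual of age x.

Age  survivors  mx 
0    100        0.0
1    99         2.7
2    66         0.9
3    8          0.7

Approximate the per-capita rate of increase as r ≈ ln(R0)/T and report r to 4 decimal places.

0.9904

lx = nx/n0 = nx/100: 1, 0.99, 0.66, 0.08
R0 = Σ lx·mx = 0 + 2.673 + 0.594 + 0.056 = 3.323
Σ x·lx·mx = 4.029; T = 4.029/3.323 = 1.21246…
r ≈ ln(R0)/T = ln(3.323)/1.21246… = 0.99044… → 0.9904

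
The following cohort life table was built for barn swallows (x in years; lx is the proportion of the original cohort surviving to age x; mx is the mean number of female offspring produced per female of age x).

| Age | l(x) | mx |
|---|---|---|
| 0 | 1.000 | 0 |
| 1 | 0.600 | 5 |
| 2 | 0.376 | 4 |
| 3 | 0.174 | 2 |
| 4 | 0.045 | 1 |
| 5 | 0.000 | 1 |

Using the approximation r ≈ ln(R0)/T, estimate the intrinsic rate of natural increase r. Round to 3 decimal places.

R0 = Σ lx·mx = 0 + 3 + 1.504 + 0.348 + 0.045 + 0 = 4.897
Σ x·lx·mx = 7.232; T = 7.232/4.897 = 1.47682…
r ≈ ln(R0)/T = ln(4.897)/1.47682… = 1.0757… → 1.076

1.076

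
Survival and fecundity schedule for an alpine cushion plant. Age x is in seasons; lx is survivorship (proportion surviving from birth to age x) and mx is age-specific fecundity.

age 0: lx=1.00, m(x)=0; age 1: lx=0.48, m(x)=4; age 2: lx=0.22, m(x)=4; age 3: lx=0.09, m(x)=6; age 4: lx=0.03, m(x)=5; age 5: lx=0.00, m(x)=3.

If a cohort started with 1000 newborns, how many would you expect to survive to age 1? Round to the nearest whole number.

Expected survivors = N0 · l_1 = 1000 × 0.48 = 480 → 480

480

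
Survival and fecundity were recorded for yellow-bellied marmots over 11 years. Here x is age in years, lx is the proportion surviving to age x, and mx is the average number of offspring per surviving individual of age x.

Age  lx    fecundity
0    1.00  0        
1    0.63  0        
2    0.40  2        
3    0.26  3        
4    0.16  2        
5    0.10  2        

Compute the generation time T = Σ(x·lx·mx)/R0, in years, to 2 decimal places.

2.96

lx·mx: 0, 0, 0.8, 0.78, 0.32, 0.2 → R0 = 2.1
x·lx·mx: 0, 0, 1.6, 2.34, 1.28, 1 → Σ = 6.22
T = 6.22 / 2.1 = 2.961905… → 2.96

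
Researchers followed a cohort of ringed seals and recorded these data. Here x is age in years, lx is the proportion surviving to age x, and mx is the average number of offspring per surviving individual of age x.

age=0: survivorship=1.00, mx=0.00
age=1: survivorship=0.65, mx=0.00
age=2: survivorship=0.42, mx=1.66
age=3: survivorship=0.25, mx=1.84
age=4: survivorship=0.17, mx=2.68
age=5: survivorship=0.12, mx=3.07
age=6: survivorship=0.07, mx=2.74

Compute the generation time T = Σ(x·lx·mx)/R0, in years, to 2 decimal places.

lx·mx: 0, 0, 0.6972, 0.46, 0.4556, 0.3684, 0.1918 → R0 = 2.173
x·lx·mx: 0, 0, 1.3944, 1.38, 1.8224, 1.842, 1.1508 → Σ = 7.5896
T = 7.5896 / 2.173 = 3.492683… → 3.49

3.49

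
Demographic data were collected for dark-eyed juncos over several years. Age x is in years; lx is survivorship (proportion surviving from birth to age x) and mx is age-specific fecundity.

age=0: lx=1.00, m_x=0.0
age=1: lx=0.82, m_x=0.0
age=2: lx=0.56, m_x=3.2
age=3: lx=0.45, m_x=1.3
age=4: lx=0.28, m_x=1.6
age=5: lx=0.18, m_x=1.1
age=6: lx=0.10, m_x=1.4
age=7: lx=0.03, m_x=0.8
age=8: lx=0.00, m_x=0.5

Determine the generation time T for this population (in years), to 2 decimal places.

2.86

lx·mx: 0, 0, 1.792, 0.585, 0.448, 0.198, 0.14, 0.024, 0 → R0 = 3.187
x·lx·mx: 0, 0, 3.584, 1.755, 1.792, 0.99, 0.84, 0.168, 0 → Σ = 9.129
T = 9.129 / 3.187 = 2.864449… → 2.86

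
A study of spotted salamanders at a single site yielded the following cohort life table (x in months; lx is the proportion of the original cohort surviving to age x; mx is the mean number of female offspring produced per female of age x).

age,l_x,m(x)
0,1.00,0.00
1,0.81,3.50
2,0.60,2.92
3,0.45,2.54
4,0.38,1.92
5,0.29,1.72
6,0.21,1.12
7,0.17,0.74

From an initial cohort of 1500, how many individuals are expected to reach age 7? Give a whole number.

255

Expected survivors = N0 · l_7 = 1500 × 0.17 = 255 → 255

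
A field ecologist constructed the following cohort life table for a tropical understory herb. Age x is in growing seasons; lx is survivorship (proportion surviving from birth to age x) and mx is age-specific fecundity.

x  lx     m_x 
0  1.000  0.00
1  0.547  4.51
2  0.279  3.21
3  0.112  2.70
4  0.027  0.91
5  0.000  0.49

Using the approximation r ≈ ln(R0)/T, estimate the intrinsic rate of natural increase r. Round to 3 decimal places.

0.915

R0 = Σ lx·mx = 0 + 2.46697 + 0.89559 + 0.3024 + 0.02457 + 0 = 3.68953
Σ x·lx·mx = 5.26363; T = 5.26363/3.68953 = 1.42664…
r ≈ ln(R0)/T = ln(3.68953)/1.42664… = 0.91509… → 0.915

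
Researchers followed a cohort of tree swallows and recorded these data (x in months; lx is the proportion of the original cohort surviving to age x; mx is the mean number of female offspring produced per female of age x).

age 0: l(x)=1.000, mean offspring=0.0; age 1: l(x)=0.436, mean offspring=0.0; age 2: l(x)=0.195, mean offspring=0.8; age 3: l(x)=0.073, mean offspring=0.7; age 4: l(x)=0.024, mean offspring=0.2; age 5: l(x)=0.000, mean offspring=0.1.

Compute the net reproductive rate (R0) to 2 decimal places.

lx·mx by age: 0, 0, 0.156, 0.0511, 0.0048, 0
R0 = Σ lx·mx = 0.2119 → 0.21

0.21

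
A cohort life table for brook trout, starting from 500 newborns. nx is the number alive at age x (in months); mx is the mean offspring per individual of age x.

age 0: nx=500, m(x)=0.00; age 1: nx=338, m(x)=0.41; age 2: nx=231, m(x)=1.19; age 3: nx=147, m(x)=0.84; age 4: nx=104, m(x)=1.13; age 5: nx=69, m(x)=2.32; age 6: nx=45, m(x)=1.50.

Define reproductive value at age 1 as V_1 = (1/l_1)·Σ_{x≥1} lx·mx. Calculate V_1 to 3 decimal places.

2.610

lx = nx/n0 = nx/500: 1, 0.676, 0.462, 0.294, 0.208, 0.138, 0.09
lx·mx for x ≥ 1: 0.27716, 0.54978, 0.24696, 0.23504, 0.32016, 0.135 → sum = 1.7641
V_1 = 1.7641 / l_1 = 1.7641 / 0.676 = 2.609615… → 2.610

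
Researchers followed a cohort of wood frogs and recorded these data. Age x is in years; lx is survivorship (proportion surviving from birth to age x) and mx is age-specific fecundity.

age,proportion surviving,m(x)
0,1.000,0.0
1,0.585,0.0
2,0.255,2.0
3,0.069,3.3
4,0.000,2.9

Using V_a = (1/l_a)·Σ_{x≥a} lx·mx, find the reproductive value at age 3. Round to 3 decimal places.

lx·mx for x ≥ 3: 0.2277, 0 → sum = 0.2277
V_3 = 0.2277 / l_3 = 0.2277 / 0.069 = 3.3 → 3.300

3.300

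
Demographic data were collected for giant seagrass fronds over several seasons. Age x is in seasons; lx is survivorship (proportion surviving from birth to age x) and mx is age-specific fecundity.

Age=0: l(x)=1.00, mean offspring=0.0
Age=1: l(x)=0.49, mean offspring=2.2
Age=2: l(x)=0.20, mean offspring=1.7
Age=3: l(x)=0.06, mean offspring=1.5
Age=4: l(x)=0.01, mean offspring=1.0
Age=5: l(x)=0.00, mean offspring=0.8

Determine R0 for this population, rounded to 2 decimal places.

lx·mx by age: 0, 1.078, 0.34, 0.09, 0.01, 0
R0 = Σ lx·mx = 1.518 → 1.52

1.52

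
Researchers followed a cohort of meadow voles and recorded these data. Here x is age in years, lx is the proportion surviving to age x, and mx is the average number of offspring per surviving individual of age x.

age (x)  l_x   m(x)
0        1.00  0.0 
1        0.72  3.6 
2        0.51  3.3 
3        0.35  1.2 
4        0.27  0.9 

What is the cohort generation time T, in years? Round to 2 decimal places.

lx·mx: 0, 2.592, 1.683, 0.42, 0.243 → R0 = 4.938
x·lx·mx: 0, 2.592, 3.366, 1.26, 0.972 → Σ = 8.19
T = 8.19 / 4.938 = 1.658566… → 1.66

1.66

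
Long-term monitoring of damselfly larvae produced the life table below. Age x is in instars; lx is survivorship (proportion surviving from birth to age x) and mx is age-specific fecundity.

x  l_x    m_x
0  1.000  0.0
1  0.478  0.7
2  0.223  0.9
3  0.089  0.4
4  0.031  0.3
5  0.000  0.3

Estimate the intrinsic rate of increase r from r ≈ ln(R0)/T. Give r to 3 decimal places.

R0 = Σ lx·mx = 0 + 0.3346 + 0.2007 + 0.0356 + 0.0093 + 0 = 0.5802
Σ x·lx·mx = 0.88; T = 0.88/0.5802 = 1.51672…
r ≈ ln(R0)/T = ln(0.5802)/1.51672… = -0.35892… → -0.359

-0.359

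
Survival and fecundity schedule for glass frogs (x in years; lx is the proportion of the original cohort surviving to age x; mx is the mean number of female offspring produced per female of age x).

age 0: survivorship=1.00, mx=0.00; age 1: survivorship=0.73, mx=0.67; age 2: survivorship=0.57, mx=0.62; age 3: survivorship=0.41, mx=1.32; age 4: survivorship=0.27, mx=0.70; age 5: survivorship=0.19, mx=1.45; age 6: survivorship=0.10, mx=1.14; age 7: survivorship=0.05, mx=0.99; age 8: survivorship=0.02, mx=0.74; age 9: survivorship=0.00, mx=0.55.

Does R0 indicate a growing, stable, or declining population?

R0 = Σ lx·mx = 0 + 0.4891 + 0.3534 + 0.5412 + 0.189 + 0.2755 + 0.114 + 0.0495 + 0.0148 + 0 = 2.0265
R0 > 1, so the population is growing.

growing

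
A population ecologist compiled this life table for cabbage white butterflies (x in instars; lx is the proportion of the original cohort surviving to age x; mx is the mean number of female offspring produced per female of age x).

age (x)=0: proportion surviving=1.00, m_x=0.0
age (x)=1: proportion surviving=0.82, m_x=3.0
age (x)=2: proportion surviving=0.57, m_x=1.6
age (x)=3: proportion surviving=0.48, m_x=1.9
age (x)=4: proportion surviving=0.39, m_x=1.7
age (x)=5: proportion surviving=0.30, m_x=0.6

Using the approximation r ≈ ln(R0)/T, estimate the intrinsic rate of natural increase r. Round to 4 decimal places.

R0 = Σ lx·mx = 0 + 2.46 + 0.912 + 0.912 + 0.663 + 0.18 = 5.127
Σ x·lx·mx = 10.572; T = 10.572/5.127 = 2.06202…
r ≈ ln(R0)/T = ln(5.127)/2.06202… = 0.792678… → 0.7927

0.7927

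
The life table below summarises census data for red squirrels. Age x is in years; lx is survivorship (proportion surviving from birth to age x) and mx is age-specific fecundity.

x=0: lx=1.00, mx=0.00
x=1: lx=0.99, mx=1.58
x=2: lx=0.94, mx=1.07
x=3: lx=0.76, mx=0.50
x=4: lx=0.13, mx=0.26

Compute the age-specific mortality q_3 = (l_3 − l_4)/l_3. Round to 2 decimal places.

0.83

q_3 = (l_3 − l_4) / l_3 = (0.76 − 0.13) / 0.76
     = 0.63 / 0.76 = 0.828947… → 0.83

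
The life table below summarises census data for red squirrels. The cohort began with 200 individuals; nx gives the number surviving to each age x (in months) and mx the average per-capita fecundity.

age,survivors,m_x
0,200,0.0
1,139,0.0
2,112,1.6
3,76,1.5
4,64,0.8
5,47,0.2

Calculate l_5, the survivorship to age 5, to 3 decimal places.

l_5 = n_5/n_0 = 47/200 = 0.235 → 0.235

0.235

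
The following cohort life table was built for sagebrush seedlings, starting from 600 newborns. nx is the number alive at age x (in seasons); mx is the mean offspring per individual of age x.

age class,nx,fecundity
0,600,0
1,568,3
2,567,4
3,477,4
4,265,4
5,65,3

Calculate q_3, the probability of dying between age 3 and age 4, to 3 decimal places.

lx = nx/n0 = nx/600: 1, 0.94667…, 0.945, 0.795, 0.44167…, 0.10833…
q_3 = (l_3 − l_4) / l_3 = (0.795 − 0.441667…) / 0.795
     = 0.353333… / 0.795 = 0.444444… → 0.444

0.444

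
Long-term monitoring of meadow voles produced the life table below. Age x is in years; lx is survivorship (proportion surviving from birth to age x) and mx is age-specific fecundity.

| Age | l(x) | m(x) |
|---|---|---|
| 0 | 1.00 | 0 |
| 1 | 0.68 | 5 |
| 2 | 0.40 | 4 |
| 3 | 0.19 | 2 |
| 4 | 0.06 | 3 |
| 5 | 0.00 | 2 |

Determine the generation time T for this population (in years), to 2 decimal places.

lx·mx: 0, 3.4, 1.6, 0.38, 0.18, 0 → R0 = 5.56
x·lx·mx: 0, 3.4, 3.2, 1.14, 0.72, 0 → Σ = 8.46
T = 8.46 / 5.56 = 1.521583… → 1.52

1.52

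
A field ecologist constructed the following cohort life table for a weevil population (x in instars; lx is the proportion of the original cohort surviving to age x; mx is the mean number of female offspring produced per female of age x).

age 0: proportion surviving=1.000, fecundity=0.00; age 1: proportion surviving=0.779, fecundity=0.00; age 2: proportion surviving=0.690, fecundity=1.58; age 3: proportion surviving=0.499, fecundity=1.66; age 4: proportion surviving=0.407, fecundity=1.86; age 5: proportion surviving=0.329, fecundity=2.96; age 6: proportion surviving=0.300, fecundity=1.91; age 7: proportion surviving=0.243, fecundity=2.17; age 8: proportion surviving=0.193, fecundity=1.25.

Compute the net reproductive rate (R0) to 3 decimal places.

lx·mx by age: 0, 0, 1.0902, 0.82834, 0.75702, 0.97384, 0.573, 0.52731, 0.24125
R0 = Σ lx·mx = 4.99096 → 4.991

4.991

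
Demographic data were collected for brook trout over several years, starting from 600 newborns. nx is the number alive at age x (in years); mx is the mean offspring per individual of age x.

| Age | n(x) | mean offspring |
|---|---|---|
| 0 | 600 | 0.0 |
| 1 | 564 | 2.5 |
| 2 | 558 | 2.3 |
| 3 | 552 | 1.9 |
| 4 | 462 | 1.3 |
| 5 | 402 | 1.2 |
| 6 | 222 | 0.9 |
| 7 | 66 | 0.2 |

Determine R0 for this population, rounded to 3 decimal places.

lx = nx/n0 = nx/600: 1, 0.94, 0.93, 0.92, 0.77, 0.67, 0.37, 0.11
lx·mx by age: 0, 2.35, 2.139, 1.748, 1.001, 0.804, 0.333, 0.022
R0 = Σ lx·mx = 8.397 → 8.397

8.397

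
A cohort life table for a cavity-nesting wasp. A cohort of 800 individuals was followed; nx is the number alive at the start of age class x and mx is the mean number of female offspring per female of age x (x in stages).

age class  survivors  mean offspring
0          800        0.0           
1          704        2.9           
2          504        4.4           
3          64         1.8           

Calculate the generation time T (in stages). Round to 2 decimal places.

1.56

lx = nx/n0 = nx/800: 1, 0.88, 0.63, 0.08
lx·mx: 0, 2.552, 2.772, 0.144 → R0 = 5.468
x·lx·mx: 0, 2.552, 5.544, 0.432 → Σ = 8.528
T = 8.528 / 5.468 = 1.55962… → 1.56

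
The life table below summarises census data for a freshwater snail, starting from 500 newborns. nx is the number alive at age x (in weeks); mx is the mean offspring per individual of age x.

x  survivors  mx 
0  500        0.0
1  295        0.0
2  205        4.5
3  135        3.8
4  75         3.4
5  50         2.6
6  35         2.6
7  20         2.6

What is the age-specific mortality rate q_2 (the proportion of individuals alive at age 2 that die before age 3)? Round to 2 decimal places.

lx = nx/n0 = nx/500: 1, 0.59, 0.41, 0.27, 0.15, 0.1, 0.07, 0.04
q_2 = (l_2 − l_3) / l_2 = (0.41 − 0.27) / 0.41
     = 0.14 / 0.41 = 0.341463… → 0.34

0.34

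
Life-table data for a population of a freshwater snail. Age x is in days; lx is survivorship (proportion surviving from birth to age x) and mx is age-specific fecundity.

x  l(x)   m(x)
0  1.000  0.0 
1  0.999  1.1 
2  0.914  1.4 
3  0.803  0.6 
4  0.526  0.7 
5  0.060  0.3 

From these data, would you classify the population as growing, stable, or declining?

R0 = Σ lx·mx = 0 + 1.0989 + 1.2796 + 0.4818 + 0.3682 + 0.018 = 3.2465
R0 > 1, so the population is growing.

growing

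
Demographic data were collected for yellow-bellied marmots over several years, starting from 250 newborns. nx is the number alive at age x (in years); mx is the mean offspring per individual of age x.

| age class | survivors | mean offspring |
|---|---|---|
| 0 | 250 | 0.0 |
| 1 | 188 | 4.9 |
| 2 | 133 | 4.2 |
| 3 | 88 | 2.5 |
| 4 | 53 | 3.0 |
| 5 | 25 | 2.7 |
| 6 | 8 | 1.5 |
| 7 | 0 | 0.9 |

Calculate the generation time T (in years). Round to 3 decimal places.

lx = nx/n0 = nx/250: 1, 0.752, 0.532, 0.352, 0.212, 0.1, 0.032, 0
lx·mx: 0, 3.6848, 2.2344, 0.88, 0.636, 0.27, 0.048, 0 → R0 = 7.7532
x·lx·mx: 0, 3.6848, 4.4688, 2.64, 2.544, 1.35, 0.288, 0 → Σ = 14.9756
T = 14.9756 / 7.7532 = 1.931538… → 1.932

1.932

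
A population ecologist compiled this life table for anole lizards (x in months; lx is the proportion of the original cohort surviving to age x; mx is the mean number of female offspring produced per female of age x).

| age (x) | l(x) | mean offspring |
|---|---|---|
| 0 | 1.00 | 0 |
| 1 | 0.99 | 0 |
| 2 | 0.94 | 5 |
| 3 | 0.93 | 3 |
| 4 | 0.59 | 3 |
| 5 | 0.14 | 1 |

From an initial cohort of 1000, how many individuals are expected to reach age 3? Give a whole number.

930

Expected survivors = N0 · l_3 = 1000 × 0.93 = 930 → 930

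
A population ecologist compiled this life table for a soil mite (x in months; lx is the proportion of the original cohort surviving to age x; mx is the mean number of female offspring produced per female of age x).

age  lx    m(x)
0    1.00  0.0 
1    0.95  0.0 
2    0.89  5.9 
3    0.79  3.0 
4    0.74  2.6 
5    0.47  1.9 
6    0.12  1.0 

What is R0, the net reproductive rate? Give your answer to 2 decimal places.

10.56

lx·mx by age: 0, 0, 5.251, 2.37, 1.924, 0.893, 0.12
R0 = Σ lx·mx = 10.558 → 10.56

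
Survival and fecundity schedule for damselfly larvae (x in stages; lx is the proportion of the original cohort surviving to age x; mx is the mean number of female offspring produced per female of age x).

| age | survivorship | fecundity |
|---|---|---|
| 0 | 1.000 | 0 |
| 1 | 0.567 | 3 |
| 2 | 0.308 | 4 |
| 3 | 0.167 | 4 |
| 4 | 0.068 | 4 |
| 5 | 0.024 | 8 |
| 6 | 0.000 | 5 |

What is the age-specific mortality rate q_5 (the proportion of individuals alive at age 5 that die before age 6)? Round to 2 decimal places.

1.00

q_5 = (l_5 − l_6) / l_5 = (0.024 − 0) / 0.024
     = 0.024 / 0.024 = 1 → 1.00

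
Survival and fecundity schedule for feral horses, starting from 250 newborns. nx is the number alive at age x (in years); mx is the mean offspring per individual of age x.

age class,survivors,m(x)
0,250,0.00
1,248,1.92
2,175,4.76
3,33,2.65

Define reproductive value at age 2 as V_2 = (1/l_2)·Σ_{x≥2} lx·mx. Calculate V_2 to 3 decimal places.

lx = nx/n0 = nx/250: 1, 0.992, 0.7, 0.132
lx·mx for x ≥ 2: 3.332, 0.3498 → sum = 3.6818
V_2 = 3.6818 / l_2 = 3.6818 / 0.7 = 5.259714… → 5.260

5.260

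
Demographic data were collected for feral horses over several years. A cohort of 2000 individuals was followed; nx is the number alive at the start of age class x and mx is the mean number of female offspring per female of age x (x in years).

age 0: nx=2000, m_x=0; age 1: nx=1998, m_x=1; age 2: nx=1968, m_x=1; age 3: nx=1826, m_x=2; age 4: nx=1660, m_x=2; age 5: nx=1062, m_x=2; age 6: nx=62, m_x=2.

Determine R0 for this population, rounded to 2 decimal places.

lx = nx/n0 = nx/2000: 1, 0.999, 0.984, 0.913, 0.83, 0.531, 0.031
lx·mx by age: 0, 0.999, 0.984, 1.826, 1.66, 1.062, 0.062
R0 = Σ lx·mx = 6.593 → 6.59

6.59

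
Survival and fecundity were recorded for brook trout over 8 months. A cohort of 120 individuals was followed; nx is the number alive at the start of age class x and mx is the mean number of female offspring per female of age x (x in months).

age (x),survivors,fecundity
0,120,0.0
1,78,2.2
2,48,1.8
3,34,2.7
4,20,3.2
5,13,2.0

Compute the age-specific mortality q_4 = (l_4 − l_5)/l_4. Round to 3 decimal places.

0.350

lx = nx/n0 = nx/120: 1, 0.65, 0.4, 0.28333…, 0.16667…, 0.10833…
q_4 = (l_4 − l_5) / l_4 = (0.166667… − 0.108333…) / 0.166667…
     = 0.058333… / 0.166667… = 0.35… → 0.350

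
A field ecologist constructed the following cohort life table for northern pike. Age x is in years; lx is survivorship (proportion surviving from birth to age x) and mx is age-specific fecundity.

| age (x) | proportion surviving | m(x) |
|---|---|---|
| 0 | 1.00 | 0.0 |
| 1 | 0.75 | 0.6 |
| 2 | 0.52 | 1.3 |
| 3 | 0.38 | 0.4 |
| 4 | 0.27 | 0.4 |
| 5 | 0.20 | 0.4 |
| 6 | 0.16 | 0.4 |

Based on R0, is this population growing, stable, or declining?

growing

R0 = Σ lx·mx = 0 + 0.45 + 0.676 + 0.152 + 0.108 + 0.08 + 0.064 = 1.53
R0 > 1, so the population is growing.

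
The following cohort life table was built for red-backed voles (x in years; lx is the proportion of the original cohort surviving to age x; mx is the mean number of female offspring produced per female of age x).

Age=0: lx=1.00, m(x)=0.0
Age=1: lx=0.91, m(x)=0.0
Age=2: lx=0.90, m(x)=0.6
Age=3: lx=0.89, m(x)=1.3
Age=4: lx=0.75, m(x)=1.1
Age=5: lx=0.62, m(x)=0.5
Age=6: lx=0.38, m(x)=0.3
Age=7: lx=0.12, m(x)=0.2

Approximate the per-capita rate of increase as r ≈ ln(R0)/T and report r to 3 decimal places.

0.315

R0 = Σ lx·mx = 0 + 0 + 0.54 + 1.157 + 0.825 + 0.31 + 0.114 + 0.024 = 2.97
Σ x·lx·mx = 10.253; T = 10.253/2.97 = 3.45219…
r ≈ ln(R0)/T = ln(2.97)/3.45219… = 0.31533… → 0.315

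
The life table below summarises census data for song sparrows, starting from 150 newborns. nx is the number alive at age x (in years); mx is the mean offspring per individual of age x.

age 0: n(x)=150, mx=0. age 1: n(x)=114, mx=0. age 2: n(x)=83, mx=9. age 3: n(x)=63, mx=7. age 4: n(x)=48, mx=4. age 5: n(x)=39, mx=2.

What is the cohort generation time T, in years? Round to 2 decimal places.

lx = nx/n0 = nx/150: 1, 0.76, 0.55333…, 0.42, 0.32, 0.26
lx·mx: 0, 0, 4.98…, 2.94, 1.28, 0.52 → R0 = 9.72…
x·lx·mx: 0, 0, 9.96…, 8.82, 5.12, 2.6 → Σ = 26.5…
T = 26.5… / 9.72… = 2.726337… → 2.73

2.73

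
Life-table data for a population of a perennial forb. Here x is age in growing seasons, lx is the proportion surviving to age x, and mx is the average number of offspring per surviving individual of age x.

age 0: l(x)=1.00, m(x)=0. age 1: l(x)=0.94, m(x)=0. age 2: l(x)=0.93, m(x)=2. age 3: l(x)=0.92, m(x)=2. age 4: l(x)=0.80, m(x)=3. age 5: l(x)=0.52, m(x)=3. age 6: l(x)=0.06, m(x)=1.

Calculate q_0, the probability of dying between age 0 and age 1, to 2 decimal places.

q_0 = (l_0 − l_1) / l_0 = (1 − 0.94) / 1
     = 0.06 / 1 = 0.06 → 0.06

0.06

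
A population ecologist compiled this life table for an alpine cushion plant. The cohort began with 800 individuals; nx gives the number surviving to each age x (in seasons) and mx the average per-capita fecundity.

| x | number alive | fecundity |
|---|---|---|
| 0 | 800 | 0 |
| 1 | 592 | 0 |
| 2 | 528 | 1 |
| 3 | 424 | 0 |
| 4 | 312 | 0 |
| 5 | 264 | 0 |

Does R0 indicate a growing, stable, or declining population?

lx = nx/n0 = nx/800: 1, 0.74, 0.66, 0.53, 0.39, 0.33
R0 = Σ lx·mx = 0 + 0 + 0.66 + 0 + 0 + 0 = 0.66
R0 < 1, so the population is declining.

declining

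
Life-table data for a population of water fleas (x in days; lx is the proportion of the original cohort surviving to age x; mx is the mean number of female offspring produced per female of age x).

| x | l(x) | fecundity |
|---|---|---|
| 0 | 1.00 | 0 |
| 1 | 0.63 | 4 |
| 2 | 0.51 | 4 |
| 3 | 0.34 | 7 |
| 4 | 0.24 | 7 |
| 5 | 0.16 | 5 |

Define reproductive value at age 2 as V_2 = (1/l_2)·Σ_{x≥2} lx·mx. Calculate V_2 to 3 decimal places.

lx·mx for x ≥ 2: 2.04, 2.38, 1.68, 0.8 → sum = 6.9
V_2 = 6.9 / l_2 = 6.9 / 0.51 = 13.529412… → 13.529

13.529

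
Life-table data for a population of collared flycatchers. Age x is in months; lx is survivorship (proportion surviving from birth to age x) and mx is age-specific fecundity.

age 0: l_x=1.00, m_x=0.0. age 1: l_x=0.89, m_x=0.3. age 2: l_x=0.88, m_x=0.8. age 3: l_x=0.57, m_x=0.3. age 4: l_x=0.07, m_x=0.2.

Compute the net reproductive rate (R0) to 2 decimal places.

1.16

lx·mx by age: 0, 0.267, 0.704, 0.171, 0.014
R0 = Σ lx·mx = 1.156 → 1.16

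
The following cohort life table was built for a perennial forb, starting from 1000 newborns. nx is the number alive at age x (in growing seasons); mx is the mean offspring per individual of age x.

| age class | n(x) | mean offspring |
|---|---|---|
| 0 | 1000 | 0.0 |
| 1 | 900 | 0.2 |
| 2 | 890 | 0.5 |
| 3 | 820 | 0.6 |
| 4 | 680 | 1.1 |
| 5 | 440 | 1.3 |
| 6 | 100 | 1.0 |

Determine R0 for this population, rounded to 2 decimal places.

2.54

lx = nx/n0 = nx/1000: 1, 0.9, 0.89, 0.82, 0.68, 0.44, 0.1
lx·mx by age: 0, 0.18, 0.445, 0.492, 0.748, 0.572, 0.1
R0 = Σ lx·mx = 2.537 → 2.54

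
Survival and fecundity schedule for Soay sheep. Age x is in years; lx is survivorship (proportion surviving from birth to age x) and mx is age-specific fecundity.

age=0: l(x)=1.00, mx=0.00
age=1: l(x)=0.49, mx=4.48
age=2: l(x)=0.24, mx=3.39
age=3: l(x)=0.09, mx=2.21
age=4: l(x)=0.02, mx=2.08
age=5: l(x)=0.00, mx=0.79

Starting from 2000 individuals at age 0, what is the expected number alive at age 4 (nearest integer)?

40

Expected survivors = N0 · l_4 = 2000 × 0.02 = 40 → 40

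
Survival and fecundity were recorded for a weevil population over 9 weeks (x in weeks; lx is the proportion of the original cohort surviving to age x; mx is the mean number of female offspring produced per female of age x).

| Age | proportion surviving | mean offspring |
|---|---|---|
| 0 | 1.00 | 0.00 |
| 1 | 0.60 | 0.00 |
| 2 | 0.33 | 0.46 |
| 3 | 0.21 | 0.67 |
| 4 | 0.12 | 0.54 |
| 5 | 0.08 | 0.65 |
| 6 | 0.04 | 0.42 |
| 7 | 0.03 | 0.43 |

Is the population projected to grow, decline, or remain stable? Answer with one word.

R0 = Σ lx·mx = 0 + 0 + 0.1518 + 0.1407 + 0.0648 + 0.052 + 0.0168 + 0.0129 = 0.439
R0 < 1, so the population is declining.

declining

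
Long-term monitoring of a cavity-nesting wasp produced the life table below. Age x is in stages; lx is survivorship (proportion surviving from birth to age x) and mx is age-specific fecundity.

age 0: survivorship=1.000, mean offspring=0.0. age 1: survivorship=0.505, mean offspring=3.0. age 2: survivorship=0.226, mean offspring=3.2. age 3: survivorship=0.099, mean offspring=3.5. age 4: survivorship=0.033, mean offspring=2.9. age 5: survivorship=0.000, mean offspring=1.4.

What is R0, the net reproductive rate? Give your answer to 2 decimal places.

2.68

lx·mx by age: 0, 1.515, 0.7232, 0.3465, 0.0957, 0
R0 = Σ lx·mx = 2.6804 → 2.68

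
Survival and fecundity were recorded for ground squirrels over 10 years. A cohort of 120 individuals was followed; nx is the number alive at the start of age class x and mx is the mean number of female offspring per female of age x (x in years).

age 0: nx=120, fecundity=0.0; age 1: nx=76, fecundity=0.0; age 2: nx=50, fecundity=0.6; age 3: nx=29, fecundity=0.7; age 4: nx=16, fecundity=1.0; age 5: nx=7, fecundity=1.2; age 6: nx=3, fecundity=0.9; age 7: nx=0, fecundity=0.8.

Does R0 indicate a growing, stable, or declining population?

lx = nx/n0 = nx/120: 1, 0.63333…, 0.41667…, 0.24167…, 0.13333…, 0.05833…, 0.025, 0
R0 = Σ lx·mx = 0 + 0 + 0.25… + 0.169167… + 0.133333… + 0.07… + 0.0225 + 0 = 0.645…
R0 < 1, so the population is declining.

declining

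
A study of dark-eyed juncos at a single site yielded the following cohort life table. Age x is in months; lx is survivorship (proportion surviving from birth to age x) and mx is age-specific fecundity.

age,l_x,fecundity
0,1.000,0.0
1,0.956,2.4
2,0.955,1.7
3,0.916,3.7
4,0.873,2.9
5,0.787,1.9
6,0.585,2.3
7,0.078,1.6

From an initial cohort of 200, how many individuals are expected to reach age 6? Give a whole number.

Expected survivors = N0 · l_6 = 200 × 0.585 = 117 → 117

117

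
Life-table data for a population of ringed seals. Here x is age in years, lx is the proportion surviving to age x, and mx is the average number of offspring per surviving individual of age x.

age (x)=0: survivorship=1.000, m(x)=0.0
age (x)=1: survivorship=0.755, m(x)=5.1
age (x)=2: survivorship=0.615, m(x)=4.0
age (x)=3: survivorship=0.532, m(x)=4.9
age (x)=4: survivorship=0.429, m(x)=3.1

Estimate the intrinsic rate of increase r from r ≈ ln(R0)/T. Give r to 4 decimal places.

1.0883

R0 = Σ lx·mx = 0 + 3.8505 + 2.46 + 2.6068 + 1.3299 = 10.2472
Σ x·lx·mx = 21.9105; T = 21.9105/10.2472 = 2.13819…
r ≈ ln(R0)/T = ln(10.2472)/2.13819… = 1.088304… → 1.0883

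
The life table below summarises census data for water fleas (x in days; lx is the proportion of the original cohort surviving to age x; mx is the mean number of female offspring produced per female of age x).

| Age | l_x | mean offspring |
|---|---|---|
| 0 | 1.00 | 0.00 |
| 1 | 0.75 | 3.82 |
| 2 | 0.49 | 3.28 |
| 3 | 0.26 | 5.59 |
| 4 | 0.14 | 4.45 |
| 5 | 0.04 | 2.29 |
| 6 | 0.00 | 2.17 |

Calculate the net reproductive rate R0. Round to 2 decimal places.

6.64

lx·mx by age: 0, 2.865, 1.6072, 1.4534, 0.623, 0.0916, 0
R0 = Σ lx·mx = 6.6402 → 6.64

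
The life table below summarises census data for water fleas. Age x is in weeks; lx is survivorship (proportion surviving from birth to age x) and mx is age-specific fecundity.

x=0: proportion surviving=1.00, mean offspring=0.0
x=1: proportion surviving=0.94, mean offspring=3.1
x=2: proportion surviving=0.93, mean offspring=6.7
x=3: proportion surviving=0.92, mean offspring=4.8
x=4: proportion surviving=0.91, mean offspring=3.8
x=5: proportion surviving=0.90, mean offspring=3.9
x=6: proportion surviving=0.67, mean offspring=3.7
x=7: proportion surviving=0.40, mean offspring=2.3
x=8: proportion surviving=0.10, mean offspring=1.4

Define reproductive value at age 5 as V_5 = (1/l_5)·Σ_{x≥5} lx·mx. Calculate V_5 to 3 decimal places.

7.832

lx·mx for x ≥ 5: 3.51, 2.479, 0.92, 0.14 → sum = 7.049
V_5 = 7.049 / l_5 = 7.049 / 0.9 = 7.832222… → 7.832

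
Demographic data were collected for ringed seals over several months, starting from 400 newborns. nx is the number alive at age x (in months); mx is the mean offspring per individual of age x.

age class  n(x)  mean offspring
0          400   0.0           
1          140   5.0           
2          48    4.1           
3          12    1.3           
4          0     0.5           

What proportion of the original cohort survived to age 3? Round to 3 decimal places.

0.030

l_3 = n_3/n_0 = 12/400 = 0.03 → 0.030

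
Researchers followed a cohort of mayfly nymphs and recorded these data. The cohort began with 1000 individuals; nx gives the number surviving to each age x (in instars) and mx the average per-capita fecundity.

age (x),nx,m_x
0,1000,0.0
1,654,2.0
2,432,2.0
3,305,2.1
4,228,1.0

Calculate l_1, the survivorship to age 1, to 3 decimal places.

0.654

l_1 = n_1/n_0 = 654/1000 = 0.654 → 0.654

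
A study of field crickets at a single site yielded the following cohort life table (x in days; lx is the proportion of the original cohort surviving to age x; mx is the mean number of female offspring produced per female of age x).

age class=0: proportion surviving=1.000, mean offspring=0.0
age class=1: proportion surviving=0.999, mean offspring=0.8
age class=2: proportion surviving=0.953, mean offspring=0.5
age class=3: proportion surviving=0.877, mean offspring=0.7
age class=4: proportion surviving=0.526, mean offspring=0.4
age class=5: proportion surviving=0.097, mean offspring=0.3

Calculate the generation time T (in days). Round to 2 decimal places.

lx·mx: 0, 0.7992, 0.4765, 0.6139, 0.2104, 0.0291 → R0 = 2.1291
x·lx·mx: 0, 0.7992, 0.953, 1.8417, 0.8416, 0.1455 → Σ = 4.581
T = 4.581 / 2.1291 = 2.151613… → 2.15

2.15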